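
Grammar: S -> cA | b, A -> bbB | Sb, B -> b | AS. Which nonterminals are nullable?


A nonterminal is nullable iff some alternative derives ε (directly, or every symbol in it is nullable)
Nullable: {}


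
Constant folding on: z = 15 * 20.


15 * 20 = 300 at compile time
Optimized: z = 300


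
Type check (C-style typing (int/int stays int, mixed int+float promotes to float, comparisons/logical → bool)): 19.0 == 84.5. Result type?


Operand types: float == float
Rule: comparison yields bool
Result type: bool


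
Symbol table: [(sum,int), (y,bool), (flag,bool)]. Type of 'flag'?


Lookup 'flag' → type bool


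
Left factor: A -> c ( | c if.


Common prefix: 'c'
Factored: A -> c A', A' -> ( | if


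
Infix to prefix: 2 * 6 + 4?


left-to-right (same/higher precedence on left): tree is (+ (* 2 6) 4)
Prefix: + * 2 6 4


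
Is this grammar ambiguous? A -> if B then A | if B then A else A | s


dangling else: 'if B then if B then s else s' parses two ways
Ambiguous


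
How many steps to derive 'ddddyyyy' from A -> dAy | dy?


Derivation: A => dAy => ddAyy => dddAyyy => ddddyyyy
Steps: 4


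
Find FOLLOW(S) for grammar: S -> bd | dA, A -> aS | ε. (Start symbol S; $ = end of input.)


$ ∈ FOLLOW(S). For each A -> αBβ: add FIRST(β)\{ε} to FOLLOW(B); if β nullable, add FOLLOW(A).
FOLLOW(S) = {$}


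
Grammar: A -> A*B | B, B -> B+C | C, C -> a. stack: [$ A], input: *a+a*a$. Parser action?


shift '*' to continue A -> A*B
Action: shift


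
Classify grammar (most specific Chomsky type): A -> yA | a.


Right-linear: every RHS is a terminal or a terminal followed by one nonterminal
Classification: Type 3 (Regular)


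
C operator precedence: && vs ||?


'&&' is logical AND (level 2); '||' is logical OR (level 1)
Higher level binds tighter
'&&' has higher precedence than '||'


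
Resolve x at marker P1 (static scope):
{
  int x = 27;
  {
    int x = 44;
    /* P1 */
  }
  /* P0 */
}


x declared in the same block as P1
x = 44


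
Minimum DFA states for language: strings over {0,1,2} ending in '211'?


Track the longest suffix of input matching a prefix of '211': 4 classes (prefixes of length 0..3)
Minimal DFA: 4 states


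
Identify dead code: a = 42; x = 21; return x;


a is assigned but never read
Dead: 'a = 42'


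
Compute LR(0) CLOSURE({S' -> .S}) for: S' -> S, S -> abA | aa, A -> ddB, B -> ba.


Start: S' -> .S
For each item with dot before a nonterminal B, add B -> .γ for every B-production
Closure: [S' -> .S, S -> .abA, S -> .aa]


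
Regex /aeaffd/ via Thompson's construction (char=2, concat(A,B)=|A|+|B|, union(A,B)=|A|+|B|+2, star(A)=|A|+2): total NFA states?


Syntax tree has 6 char leaf(s), 0 union(s), 0 star(s)
chars contribute 6×2 = 12; each union adds +2; each star adds +2
Total: 12 + 0 + 0 = 12 states


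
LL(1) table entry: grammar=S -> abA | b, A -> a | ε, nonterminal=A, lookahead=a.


For [A, a]: 'a' ∈ FIRST(a)
Entry: A -> a


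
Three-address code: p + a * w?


Break into single-operator statements:
t1 = a * w
t2 = p + t1


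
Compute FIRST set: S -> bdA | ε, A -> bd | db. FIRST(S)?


Per alternative of S: FIRST(bdA) = {b}; FIRST(ε) = {ε}
FIRST(S) = {b, ε}


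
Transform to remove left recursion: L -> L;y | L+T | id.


Left-recursive alternatives: L;y, L+T; non-recursive: id
Introduce L': L -> idL', L' -> ;yL' | +TL' | ε


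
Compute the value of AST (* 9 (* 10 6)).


Evaluate inner: (* 10 6) = 60
Evaluate root: (* 9 60) = 540
Result: 540


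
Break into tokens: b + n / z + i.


Scan left to right, longest-match per lexeme
Tokens: ID(b), OP(+), ID(n), OP(/), ID(z), OP(+), ID(i)


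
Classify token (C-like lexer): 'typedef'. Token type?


Pattern: reserved word
Type: KEYWORD


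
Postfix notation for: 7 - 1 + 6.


Left to right (same or higher precedence on left)
Postfix: 7 1 - 6 +


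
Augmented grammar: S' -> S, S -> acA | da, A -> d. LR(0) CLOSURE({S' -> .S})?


Start: S' -> .S
For each item with dot before a nonterminal B, add B -> .γ for every B-production
Closure: [S' -> .S, S -> .acA, S -> .da]


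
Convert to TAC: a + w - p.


Break into single-operator statements:
t1 = a + w
t2 = t1 - p


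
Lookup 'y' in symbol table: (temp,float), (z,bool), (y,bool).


Lookup 'y' → type bool


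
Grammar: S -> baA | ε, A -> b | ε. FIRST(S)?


Per alternative of S: FIRST(baA) = {b}; FIRST(ε) = {ε}
FIRST(S) = {b, ε}


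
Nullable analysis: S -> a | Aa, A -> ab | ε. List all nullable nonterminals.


A nonterminal is nullable iff some alternative derives ε (directly, or every symbol in it is nullable)
Nullable: {A}


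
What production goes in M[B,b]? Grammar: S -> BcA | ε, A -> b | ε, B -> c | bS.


For [B, b]: 'b' ∈ FIRST(bS)
Entry: B -> bS


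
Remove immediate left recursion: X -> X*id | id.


Left-recursive alternatives: X*id; non-recursive: id
Introduce X': X -> idX', X' -> *idX' | ε


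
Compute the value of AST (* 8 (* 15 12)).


Evaluate inner: (* 15 12) = 180
Evaluate root: (* 8 180) = 1440
Result: 1440


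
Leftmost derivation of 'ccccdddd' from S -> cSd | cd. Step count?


Derivation: S => cSd => ccSdd => cccSddd => ccccdddd
Steps: 4


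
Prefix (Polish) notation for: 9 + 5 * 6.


'*' binds tighter: tree is (+ 9 (* 5 6))
Prefix: + 9 * 5 6


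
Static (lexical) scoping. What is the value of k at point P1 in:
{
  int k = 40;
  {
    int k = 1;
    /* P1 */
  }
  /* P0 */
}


k declared in the same block as P1
k = 1


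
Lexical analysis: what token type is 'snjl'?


Pattern: letter/underscore followed by alphanumerics, not a keyword
Type: IDENTIFIER


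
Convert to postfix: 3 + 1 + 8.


Left to right (same or higher precedence on left)
Postfix: 3 1 + 8 +


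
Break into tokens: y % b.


Scan left to right, longest-match per lexeme
Tokens: ID(y), OP(%), ID(b)


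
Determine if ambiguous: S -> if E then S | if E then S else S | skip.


dangling else: 'if E then if E then skip else skip' parses two ways
Ambiguous


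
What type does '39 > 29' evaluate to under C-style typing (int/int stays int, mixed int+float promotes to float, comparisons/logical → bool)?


Operand types: int > int
Rule: comparison yields bool
Result type: bool


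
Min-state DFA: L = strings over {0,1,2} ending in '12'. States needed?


Track the longest suffix of input matching a prefix of '12': 3 classes (prefixes of length 0..2)
Minimal DFA: 3 states


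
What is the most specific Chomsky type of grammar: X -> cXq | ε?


Single nonterminal LHS, but c^n q^n is not regular
Classification: Type 2 (Context-Free)


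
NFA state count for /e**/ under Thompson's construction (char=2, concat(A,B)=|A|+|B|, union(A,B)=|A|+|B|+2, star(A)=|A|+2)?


Syntax tree has 1 char leaf(s), 0 union(s), 2 star(s)
chars contribute 1×2 = 2; each union adds +2; each star adds +2
Total: 2 + 0 + 4 = 6 states


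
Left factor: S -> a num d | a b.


Common prefix: 'a'
Factored: S -> a S', S' -> num d | b


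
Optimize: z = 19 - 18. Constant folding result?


19 - 18 = 1 at compile time
Optimized: z = 1


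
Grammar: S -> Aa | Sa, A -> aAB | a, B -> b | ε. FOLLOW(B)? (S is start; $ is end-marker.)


$ ∈ FOLLOW(S). For each A -> αBβ: add FIRST(β)\{ε} to FOLLOW(B); if β nullable, add FOLLOW(A).
FOLLOW(B) = {a, b}


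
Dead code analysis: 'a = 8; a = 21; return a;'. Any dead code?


first assignment to a is overwritten before any read
Dead: 'a = 8'


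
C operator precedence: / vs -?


'/' is multiplicative (level 10); '-' is additive (level 9)
Higher level binds tighter
'/' has higher precedence than '-'


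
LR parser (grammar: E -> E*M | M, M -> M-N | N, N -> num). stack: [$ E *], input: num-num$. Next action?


no handle ('E*' is not any RHS); shift 'num'
Action: shift


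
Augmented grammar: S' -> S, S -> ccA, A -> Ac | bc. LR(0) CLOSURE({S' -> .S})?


Start: S' -> .S
For each item with dot before a nonterminal B, add B -> .γ for every B-production
Closure: [S' -> .S, S -> .ccA]


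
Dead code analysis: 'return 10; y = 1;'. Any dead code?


statement follows a return and is unreachable
Dead: 'y = 1'


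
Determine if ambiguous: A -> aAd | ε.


balanced a^n…d^n: each string has a unique parse
Unambiguous


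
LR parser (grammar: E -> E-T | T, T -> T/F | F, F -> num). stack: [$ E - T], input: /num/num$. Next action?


'/' can extend T; shift to build T -> T/F
Action: shift


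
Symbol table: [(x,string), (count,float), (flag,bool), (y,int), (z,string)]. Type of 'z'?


Lookup 'z' → type string


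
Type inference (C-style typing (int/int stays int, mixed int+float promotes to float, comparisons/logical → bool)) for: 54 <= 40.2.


Operand types: int <= float
Rule: comparison yields bool
Result type: bool


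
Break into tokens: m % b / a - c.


Scan left to right, longest-match per lexeme
Tokens: ID(m), OP(%), ID(b), OP(/), ID(a), OP(-), ID(c)


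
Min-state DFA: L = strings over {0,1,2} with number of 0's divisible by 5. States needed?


Track (count of 0) mod 5: states 0..4, accept at 0
Minimal DFA: 5 states


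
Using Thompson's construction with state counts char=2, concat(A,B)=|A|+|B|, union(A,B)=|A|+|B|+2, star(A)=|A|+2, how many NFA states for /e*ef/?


Syntax tree has 3 char leaf(s), 0 union(s), 1 star(s)
chars contribute 3×2 = 6; each union adds +2; each star adds +2
Total: 6 + 0 + 2 = 8 states


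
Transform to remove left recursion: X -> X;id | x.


Left-recursive alternatives: X;id; non-recursive: x
Introduce X': X -> xX', X' -> ;idX' | ε


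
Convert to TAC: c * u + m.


Break into single-operator statements:
t1 = c * u
t2 = t1 + m


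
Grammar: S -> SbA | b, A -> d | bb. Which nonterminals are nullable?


A nonterminal is nullable iff some alternative derives ε (directly, or every symbol in it is nullable)
Nullable: {}


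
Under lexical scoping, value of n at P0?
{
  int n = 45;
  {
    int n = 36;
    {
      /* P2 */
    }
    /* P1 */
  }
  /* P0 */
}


n declared in the same block as P0
n = 45


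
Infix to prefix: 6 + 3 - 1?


left-to-right (same/higher precedence on left): tree is (- (+ 6 3) 1)
Prefix: - + 6 3 1


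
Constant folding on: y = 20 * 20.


20 * 20 = 400 at compile time
Optimized: y = 400


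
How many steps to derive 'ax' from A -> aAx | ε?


Derivation: A => aAx => ax
Steps: 2


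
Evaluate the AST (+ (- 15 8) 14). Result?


Evaluate inner: (- 15 8) = 7
Evaluate root: (+ 7 14) = 21
Result: 21


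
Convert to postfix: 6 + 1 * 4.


* has higher precedence, evaluate 1*4 first
Postfix: 6 1 4 * +


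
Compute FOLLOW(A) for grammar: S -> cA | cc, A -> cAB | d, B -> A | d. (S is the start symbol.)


$ ∈ FOLLOW(S). For each A -> αBβ: add FIRST(β)\{ε} to FOLLOW(B); if β nullable, add FOLLOW(A).
FOLLOW(A) = {$, c, d}


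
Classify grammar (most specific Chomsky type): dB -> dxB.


LHS has context (more than one symbol) and |LHS| ≤ |RHS|
Classification: Type 1 (Context-Sensitive)


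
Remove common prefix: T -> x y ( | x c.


Common prefix: 'x'
Factored: T -> x T', T' -> y ( | c


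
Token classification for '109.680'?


Pattern: digits with a decimal point
Type: FLOAT_LITERAL


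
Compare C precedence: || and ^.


'^' is bitwise XOR (level 4); '||' is logical OR (level 1)
Higher level binds tighter
'^' has higher precedence than '||'


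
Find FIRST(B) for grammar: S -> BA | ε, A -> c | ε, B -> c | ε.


Per alternative of B: FIRST(c) = {c}; FIRST(ε) = {ε}
FIRST(B) = {c, ε}


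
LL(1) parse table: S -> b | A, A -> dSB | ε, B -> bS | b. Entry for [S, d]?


For [S, d]: 'd' ∈ FIRST(A)
Entry: S -> A


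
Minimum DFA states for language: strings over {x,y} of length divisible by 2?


Track length mod 2: states 0..1, accept at 0
Minimal DFA: 2 states


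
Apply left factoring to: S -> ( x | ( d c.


Common prefix: '('
Factored: S -> ( S', S' -> x | d c


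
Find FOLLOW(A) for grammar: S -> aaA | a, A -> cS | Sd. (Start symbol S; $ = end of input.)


$ ∈ FOLLOW(S). For each A -> αBβ: add FIRST(β)\{ε} to FOLLOW(B); if β nullable, add FOLLOW(A).
FOLLOW(A) = {$, d}


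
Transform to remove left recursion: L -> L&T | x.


Left-recursive alternatives: L&T; non-recursive: x
Introduce L': L -> xL', L' -> &TL' | ε


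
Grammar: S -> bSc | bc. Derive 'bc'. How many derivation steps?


Derivation: S => bc
Steps: 1


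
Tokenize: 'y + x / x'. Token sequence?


Scan left to right, longest-match per lexeme
Tokens: ID(y), OP(+), ID(x), OP(/), ID(x)


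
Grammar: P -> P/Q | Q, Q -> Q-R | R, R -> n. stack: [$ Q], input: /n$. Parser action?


lookahead ∉ {-} so Q won't extend; reduce P -> Q
Action: reduce (P -> Q)


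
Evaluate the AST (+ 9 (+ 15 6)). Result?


Evaluate inner: (+ 15 6) = 21
Evaluate root: (+ 9 21) = 30
Result: 30


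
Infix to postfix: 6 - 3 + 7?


Left to right (same or higher precedence on left)
Postfix: 6 3 - 7 +


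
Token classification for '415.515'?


Pattern: digits with a decimal point
Type: FLOAT_LITERAL


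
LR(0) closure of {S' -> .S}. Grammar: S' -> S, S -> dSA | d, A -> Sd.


Start: S' -> .S
For each item with dot before a nonterminal B, add B -> .γ for every B-production
Closure: [S' -> .S, S -> .dSA, S -> .d]


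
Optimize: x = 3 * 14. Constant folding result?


3 * 14 = 42 at compile time
Optimized: x = 42


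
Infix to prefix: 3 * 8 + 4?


left-to-right (same/higher precedence on left): tree is (+ (* 3 8) 4)
Prefix: + * 3 8 4


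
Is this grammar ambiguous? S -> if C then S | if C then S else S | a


dangling else: 'if C then if C then a else a' parses two ways
Ambiguous


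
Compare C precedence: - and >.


'-' is additive (level 9); '>' is relational (level 7)
Higher level binds tighter
'-' has higher precedence than '>'


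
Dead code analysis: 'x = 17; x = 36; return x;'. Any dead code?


first assignment to x is overwritten before any read
Dead: 'x = 17'


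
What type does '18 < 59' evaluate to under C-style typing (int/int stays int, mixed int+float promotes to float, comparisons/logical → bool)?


Operand types: int < int
Rule: comparison yields bool
Result type: bool


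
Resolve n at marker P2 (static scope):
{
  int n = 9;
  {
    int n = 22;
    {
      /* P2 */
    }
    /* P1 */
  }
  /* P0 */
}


P2's block does not declare n; resolves to the enclosing declaration at depth 1
n = 22


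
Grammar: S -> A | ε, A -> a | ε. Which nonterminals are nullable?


A nonterminal is nullable iff some alternative derives ε (directly, or every symbol in it is nullable)
Nullable: {A, S}


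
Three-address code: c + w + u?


Break into single-operator statements:
t1 = c + w
t2 = t1 + u


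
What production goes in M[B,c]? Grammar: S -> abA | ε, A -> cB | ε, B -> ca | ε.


For [B, c]: 'c' ∈ FIRST(ca)
Entry: B -> ca


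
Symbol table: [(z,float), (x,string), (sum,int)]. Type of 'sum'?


Lookup 'sum' → type int


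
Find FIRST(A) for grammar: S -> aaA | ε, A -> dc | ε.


Per alternative of A: FIRST(dc) = {d}; FIRST(ε) = {ε}
FIRST(A) = {d, ε}


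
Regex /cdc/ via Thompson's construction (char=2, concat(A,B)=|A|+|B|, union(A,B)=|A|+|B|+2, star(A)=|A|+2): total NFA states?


Syntax tree has 3 char leaf(s), 0 union(s), 0 star(s)
chars contribute 3×2 = 6; each union adds +2; each star adds +2
Total: 6 + 0 + 0 = 6 states


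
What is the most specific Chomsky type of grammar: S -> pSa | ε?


Single nonterminal LHS, but p^n a^n is not regular
Classification: Type 2 (Context-Free)


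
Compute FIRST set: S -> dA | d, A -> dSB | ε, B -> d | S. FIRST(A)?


Per alternative of A: FIRST(dSB) = {d}; FIRST(ε) = {ε}
FIRST(A) = {d, ε}


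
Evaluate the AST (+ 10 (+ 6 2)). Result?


Evaluate inner: (+ 6 2) = 8
Evaluate root: (+ 10 8) = 18
Result: 18


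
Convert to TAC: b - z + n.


Break into single-operator statements:
t1 = b - z
t2 = t1 + n


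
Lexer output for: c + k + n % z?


Scan left to right, longest-match per lexeme
Tokens: ID(c), OP(+), ID(k), OP(+), ID(n), OP(%), ID(z)


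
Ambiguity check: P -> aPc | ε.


balanced a^n…c^n: each string has a unique parse
Unambiguous


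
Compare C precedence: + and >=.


'+' is additive (level 9); '>=' is relational (level 7)
Higher level binds tighter
'+' has higher precedence than '>='


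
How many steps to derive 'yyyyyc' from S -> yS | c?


Derivation: S => yS => yyS => yyyS => yyyyS => yyyyyS => yyyyyc
Steps: 6


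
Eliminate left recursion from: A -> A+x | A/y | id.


Left-recursive alternatives: A+x, A/y; non-recursive: id
Introduce A': A -> idA', A' -> +xA' | /yA' | ε


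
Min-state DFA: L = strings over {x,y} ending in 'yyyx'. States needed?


Track the longest suffix of input matching a prefix of 'yyyx': 5 classes (prefixes of length 0..4)
Minimal DFA: 5 states


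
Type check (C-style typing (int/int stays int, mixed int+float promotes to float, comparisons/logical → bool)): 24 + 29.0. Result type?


Operand types: int + float
Rule: mixed int/float promotes to float; int/int stays int
Result type: float


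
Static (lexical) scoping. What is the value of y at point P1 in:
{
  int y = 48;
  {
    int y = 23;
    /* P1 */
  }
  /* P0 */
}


y declared in the same block as P1
y = 23


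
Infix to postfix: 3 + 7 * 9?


* has higher precedence, evaluate 7*9 first
Postfix: 3 7 9 * +


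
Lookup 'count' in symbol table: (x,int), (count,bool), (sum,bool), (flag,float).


Lookup 'count' → type bool


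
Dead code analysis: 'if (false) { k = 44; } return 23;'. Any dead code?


condition is constant false, so the whole block is unreachable
Dead: 'if (false) { k = 44; }'


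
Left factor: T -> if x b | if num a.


Common prefix: 'if'
Factored: T -> if T', T' -> x b | num a


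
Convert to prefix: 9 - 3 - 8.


left-to-right (same/higher precedence on left): tree is (- (- 9 3) 8)
Prefix: - - 9 3 8


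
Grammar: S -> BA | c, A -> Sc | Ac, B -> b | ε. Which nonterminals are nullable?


A nonterminal is nullable iff some alternative derives ε (directly, or every symbol in it is nullable)
Nullable: {B}


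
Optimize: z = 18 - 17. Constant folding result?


18 - 17 = 1 at compile time
Optimized: z = 1


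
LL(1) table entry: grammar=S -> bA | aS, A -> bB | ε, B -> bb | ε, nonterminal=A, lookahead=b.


For [A, b]: 'b' ∈ FIRST(bB)
Entry: A -> bB


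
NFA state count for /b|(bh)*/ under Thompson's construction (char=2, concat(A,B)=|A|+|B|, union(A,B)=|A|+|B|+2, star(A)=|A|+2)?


Syntax tree has 3 char leaf(s), 1 union(s), 1 star(s)
chars contribute 3×2 = 6; each union adds +2; each star adds +2
Total: 6 + 2 + 2 = 10 states


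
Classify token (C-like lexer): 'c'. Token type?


Pattern: letter/underscore followed by alphanumerics, not a keyword
Type: IDENTIFIER


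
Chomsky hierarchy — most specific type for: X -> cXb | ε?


Single nonterminal LHS, but c^n b^n is not regular
Classification: Type 2 (Context-Free)


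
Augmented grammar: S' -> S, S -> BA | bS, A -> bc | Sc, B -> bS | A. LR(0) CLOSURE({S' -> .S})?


Start: S' -> .S
For each item with dot before a nonterminal B, add B -> .γ for every B-production
Closure: [S' -> .S, S -> .BA, S -> .bS, B -> .bS, B -> .A, A -> .bc, A -> .Sc]


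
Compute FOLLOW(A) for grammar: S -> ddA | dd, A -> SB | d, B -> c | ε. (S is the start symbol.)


$ ∈ FOLLOW(S). For each A -> αBβ: add FIRST(β)\{ε} to FOLLOW(B); if β nullable, add FOLLOW(A).
FOLLOW(A) = {$, c}


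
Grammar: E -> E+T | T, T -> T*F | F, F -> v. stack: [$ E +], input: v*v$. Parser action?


no handle ('E+' is not any RHS); shift 'v'
Action: shift


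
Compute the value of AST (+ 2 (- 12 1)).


Evaluate inner: (- 12 1) = 11
Evaluate root: (+ 2 11) = 13
Result: 13


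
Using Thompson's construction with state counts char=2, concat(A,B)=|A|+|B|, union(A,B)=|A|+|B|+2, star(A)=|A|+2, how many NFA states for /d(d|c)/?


Syntax tree has 3 char leaf(s), 1 union(s), 0 star(s)
chars contribute 3×2 = 6; each union adds +2; each star adds +2
Total: 6 + 2 + 0 = 8 states


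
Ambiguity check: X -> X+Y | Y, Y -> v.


precedence layered via separate nonterminal Y: deterministic
Unambiguous


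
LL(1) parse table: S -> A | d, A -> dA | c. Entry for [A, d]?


For [A, d]: 'd' ∈ FIRST(dA)
Entry: A -> dA


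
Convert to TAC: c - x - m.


Break into single-operator statements:
t1 = c - x
t2 = t1 - m


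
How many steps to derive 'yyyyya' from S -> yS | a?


Derivation: S => yS => yyS => yyyS => yyyyS => yyyyyS => yyyyya
Steps: 6


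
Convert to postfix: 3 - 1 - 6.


Left to right (same or higher precedence on left)
Postfix: 3 1 - 6 -


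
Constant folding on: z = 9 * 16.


9 * 16 = 144 at compile time
Optimized: z = 144


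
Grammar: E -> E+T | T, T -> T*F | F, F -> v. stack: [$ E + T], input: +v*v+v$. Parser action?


handle 'E+T' on top; lookahead ∈ FOLLOW(E) = {+, $}
Action: reduce (E -> E+T)


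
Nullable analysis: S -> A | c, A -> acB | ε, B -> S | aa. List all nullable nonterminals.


A nonterminal is nullable iff some alternative derives ε (directly, or every symbol in it is nullable)
Nullable: {A, B, S}


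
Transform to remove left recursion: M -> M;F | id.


Left-recursive alternatives: M;F; non-recursive: id
Introduce M': M -> idM', M' -> ;FM' | ε


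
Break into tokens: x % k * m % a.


Scan left to right, longest-match per lexeme
Tokens: ID(x), OP(%), ID(k), OP(*), ID(m), OP(%), ID(a)


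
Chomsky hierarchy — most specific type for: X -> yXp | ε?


Single nonterminal LHS, but y^n p^n is not regular
Classification: Type 2 (Context-Free)


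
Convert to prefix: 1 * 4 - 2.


left-to-right (same/higher precedence on left): tree is (- (* 1 4) 2)
Prefix: - * 1 4 2


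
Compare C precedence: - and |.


'-' is additive (level 9); '|' is bitwise OR (level 3)
Higher level binds tighter
'-' has higher precedence than '|'


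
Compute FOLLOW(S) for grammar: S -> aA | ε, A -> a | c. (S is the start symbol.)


$ ∈ FOLLOW(S). For each A -> αBβ: add FIRST(β)\{ε} to FOLLOW(B); if β nullable, add FOLLOW(A).
FOLLOW(S) = {$}


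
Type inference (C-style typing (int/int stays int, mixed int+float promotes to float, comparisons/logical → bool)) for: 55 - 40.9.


Operand types: int - float
Rule: mixed int/float promotes to float; int/int stays int
Result type: float


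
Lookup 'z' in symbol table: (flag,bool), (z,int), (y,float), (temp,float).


Lookup 'z' → type int


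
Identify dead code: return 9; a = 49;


statement follows a return and is unreachable
Dead: 'a = 49'


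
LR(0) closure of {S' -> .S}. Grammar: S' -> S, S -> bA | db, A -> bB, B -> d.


Start: S' -> .S
For each item with dot before a nonterminal B, add B -> .γ for every B-production
Closure: [S' -> .S, S -> .bA, S -> .db]


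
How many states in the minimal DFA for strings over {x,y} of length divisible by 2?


Track length mod 2: states 0..1, accept at 0
Minimal DFA: 2 states


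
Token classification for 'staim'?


Pattern: letter/underscore followed by alphanumerics, not a keyword
Type: IDENTIFIER


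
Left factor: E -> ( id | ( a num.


Common prefix: '('
Factored: E -> ( E', E' -> id | a num


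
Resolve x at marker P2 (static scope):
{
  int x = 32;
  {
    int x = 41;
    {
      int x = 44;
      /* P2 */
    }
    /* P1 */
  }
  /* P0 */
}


x declared in the same block as P2
x = 44


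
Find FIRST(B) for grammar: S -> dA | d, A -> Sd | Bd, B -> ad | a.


Per alternative of B: FIRST(ad) = {a}; FIRST(a) = {a}
FIRST(B) = {a}


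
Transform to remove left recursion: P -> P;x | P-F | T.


Left-recursive alternatives: P;x, P-F; non-recursive: T
Introduce P': P -> TP', P' -> ;xP' | -FP' | ε


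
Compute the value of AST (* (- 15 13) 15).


Evaluate inner: (- 15 13) = 2
Evaluate root: (* 2 15) = 30
Result: 30


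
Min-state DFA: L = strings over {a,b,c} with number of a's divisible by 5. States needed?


Track (count of a) mod 5: states 0..4, accept at 0
Minimal DFA: 5 states


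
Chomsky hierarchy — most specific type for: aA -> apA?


LHS has context (more than one symbol) and |LHS| ≤ |RHS|
Classification: Type 1 (Context-Sensitive)


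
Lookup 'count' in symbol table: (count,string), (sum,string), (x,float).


Lookup 'count' → type string


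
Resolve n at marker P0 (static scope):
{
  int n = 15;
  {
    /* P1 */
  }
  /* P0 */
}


n declared in the same block as P0
n = 15


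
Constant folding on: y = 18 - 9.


18 - 9 = 9 at compile time
Optimized: y = 9


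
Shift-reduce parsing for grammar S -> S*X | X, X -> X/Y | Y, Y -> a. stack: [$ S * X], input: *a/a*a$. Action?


handle 'S*X' on top; lookahead ∈ FOLLOW(S) = {*, $}
Action: reduce (S -> S*X)


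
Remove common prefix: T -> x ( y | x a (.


Common prefix: 'x'
Factored: T -> x T', T' -> ( y | a (


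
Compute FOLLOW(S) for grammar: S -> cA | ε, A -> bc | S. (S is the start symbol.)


$ ∈ FOLLOW(S). For each A -> αBβ: add FIRST(β)\{ε} to FOLLOW(B); if β nullable, add FOLLOW(A).
FOLLOW(S) = {$}


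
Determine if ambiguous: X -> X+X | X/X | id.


'id+id/id' has two parse trees (no precedence encoded between + and /)
Ambiguous


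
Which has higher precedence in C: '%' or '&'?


'%' is multiplicative (level 10); '&' is bitwise AND (level 5)
Higher level binds tighter
'%' has higher precedence than '&'


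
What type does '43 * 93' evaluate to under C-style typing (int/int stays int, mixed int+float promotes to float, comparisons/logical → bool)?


Operand types: int * int
Rule: mixed int/float promotes to float; int/int stays int
Result type: int


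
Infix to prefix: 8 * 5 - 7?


left-to-right (same/higher precedence on left): tree is (- (* 8 5) 7)
Prefix: - * 8 5 7


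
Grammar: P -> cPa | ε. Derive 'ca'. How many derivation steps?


Derivation: P => cPa => ca
Steps: 2


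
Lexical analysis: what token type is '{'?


Pattern: delimiter/punctuation
Type: PUNCTUATION


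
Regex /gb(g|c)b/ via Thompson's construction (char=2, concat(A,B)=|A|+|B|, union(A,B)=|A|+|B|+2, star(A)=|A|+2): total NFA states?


Syntax tree has 5 char leaf(s), 1 union(s), 0 star(s)
chars contribute 5×2 = 10; each union adds +2; each star adds +2
Total: 10 + 2 + 0 = 12 states


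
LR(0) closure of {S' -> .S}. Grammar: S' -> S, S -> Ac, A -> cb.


Start: S' -> .S
For each item with dot before a nonterminal B, add B -> .γ for every B-production
Closure: [S' -> .S, S -> .Ac, A -> .cb]


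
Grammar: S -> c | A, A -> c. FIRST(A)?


Per alternative of A: FIRST(c) = {c}
FIRST(A) = {c}


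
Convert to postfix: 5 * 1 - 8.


Left to right (same or higher precedence on left)
Postfix: 5 1 * 8 -


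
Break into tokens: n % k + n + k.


Scan left to right, longest-match per lexeme
Tokens: ID(n), OP(%), ID(k), OP(+), ID(n), OP(+), ID(k)


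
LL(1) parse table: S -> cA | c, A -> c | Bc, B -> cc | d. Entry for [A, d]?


For [A, d]: 'd' ∈ FIRST(Bc)
Entry: A -> Bc


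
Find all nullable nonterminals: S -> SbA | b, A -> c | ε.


A nonterminal is nullable iff some alternative derives ε (directly, or every symbol in it is nullable)
Nullable: {A}


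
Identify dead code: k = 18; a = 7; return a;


k is assigned but never read
Dead: 'k = 18'


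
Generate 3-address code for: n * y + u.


Break into single-operator statements:
t1 = n * y
t2 = t1 + u


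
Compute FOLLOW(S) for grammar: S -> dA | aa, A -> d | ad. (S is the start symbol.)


$ ∈ FOLLOW(S). For each A -> αBβ: add FIRST(β)\{ε} to FOLLOW(B); if β nullable, add FOLLOW(A).
FOLLOW(S) = {$}


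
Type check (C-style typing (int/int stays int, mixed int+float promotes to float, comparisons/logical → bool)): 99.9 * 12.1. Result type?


Operand types: float * float
Rule: mixed int/float promotes to float; int/int stays int
Result type: float


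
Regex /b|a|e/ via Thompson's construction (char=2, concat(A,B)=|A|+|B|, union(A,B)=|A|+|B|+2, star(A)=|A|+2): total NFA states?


Syntax tree has 3 char leaf(s), 2 union(s), 0 star(s)
chars contribute 3×2 = 6; each union adds +2; each star adds +2
Total: 6 + 4 + 0 = 10 states


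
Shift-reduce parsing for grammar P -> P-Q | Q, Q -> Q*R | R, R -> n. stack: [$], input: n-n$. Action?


no handle on stack; shift 'n'
Action: shift


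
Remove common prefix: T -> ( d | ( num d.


Common prefix: '('
Factored: T -> ( T', T' -> d | num d


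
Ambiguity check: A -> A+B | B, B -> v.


precedence layered via separate nonterminal B: deterministic
Unambiguous


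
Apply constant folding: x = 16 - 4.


16 - 4 = 12 at compile time
Optimized: x = 12


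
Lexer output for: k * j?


Scan left to right, longest-match per lexeme
Tokens: ID(k), OP(*), ID(j)


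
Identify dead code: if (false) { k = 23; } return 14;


condition is constant false, so the whole block is unreachable
Dead: 'if (false) { k = 23; }'


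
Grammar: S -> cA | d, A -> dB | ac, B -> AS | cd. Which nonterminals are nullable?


A nonterminal is nullable iff some alternative derives ε (directly, or every symbol in it is nullable)
Nullable: {}


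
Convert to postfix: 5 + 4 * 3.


* has higher precedence, evaluate 4*3 first
Postfix: 5 4 3 * +


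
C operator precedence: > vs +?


'+' is additive (level 9); '>' is relational (level 7)
Higher level binds tighter
'+' has higher precedence than '>'


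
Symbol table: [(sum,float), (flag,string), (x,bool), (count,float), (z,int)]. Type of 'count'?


Lookup 'count' → type float


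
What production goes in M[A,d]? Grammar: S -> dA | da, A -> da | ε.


For [A, d]: 'd' ∈ FIRST(da)
Entry: A -> da


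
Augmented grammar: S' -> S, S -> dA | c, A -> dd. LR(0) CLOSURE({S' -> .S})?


Start: S' -> .S
For each item with dot before a nonterminal B, add B -> .γ for every B-production
Closure: [S' -> .S, S -> .dA, S -> .c]


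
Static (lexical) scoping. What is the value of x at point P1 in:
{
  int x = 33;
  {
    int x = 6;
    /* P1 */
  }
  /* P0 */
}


x declared in the same block as P1
x = 6


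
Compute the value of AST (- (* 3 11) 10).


Evaluate inner: (* 3 11) = 33
Evaluate root: (- 33 10) = 23
Result: 23


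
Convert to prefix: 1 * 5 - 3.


left-to-right (same/higher precedence on left): tree is (- (* 1 5) 3)
Prefix: - * 1 5 3


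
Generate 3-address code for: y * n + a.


Break into single-operator statements:
t1 = y * n
t2 = t1 + a


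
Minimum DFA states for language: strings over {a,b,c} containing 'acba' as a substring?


KMP-style automaton: 4 progress states + 1 absorbing accept = 5
Minimal DFA: 5 states


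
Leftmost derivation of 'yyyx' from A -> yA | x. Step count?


Derivation: A => yA => yyA => yyyA => yyyx
Steps: 4


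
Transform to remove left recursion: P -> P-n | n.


Left-recursive alternatives: P-n; non-recursive: n
Introduce P': P -> nP', P' -> -nP' | ε


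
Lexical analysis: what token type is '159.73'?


Pattern: digits with a decimal point
Type: FLOAT_LITERAL


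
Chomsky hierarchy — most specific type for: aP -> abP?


LHS has context (more than one symbol) and |LHS| ≤ |RHS|
Classification: Type 1 (Context-Sensitive)


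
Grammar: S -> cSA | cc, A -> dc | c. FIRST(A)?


Per alternative of A: FIRST(dc) = {d}; FIRST(c) = {c}
FIRST(A) = {c, d}


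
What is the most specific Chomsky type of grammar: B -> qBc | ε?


Single nonterminal LHS, but q^n c^n is not regular
Classification: Type 2 (Context-Free)


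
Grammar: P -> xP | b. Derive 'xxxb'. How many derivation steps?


Derivation: P => xP => xxP => xxxP => xxxb
Steps: 4


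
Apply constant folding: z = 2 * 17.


2 * 17 = 34 at compile time
Optimized: z = 34


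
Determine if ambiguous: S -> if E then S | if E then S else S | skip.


dangling else: 'if E then if E then skip else skip' parses two ways
Ambiguous


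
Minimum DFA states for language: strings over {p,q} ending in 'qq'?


Track the longest suffix of input matching a prefix of 'qq': 3 classes (prefixes of length 0..2)
Minimal DFA: 3 states


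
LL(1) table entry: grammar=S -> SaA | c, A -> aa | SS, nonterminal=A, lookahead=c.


For [A, c]: 'c' ∈ FIRST(SS)
Entry: A -> SS


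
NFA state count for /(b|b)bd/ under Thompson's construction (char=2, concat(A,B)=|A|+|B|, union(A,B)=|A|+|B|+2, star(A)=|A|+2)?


Syntax tree has 4 char leaf(s), 1 union(s), 0 star(s)
chars contribute 4×2 = 8; each union adds +2; each star adds +2
Total: 8 + 2 + 0 = 10 states


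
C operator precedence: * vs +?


'*' is multiplicative (level 10); '+' is additive (level 9)
Higher level binds tighter
'*' has higher precedence than '+'


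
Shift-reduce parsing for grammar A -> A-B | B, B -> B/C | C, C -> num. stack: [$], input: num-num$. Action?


no handle on stack; shift 'num'
Action: shift


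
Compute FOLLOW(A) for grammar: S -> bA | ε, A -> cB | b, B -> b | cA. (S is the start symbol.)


$ ∈ FOLLOW(S). For each A -> αBβ: add FIRST(β)\{ε} to FOLLOW(B); if β nullable, add FOLLOW(A).
FOLLOW(A) = {$}


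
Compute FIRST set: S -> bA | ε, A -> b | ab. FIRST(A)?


Per alternative of A: FIRST(b) = {b}; FIRST(ab) = {a}
FIRST(A) = {a, b}


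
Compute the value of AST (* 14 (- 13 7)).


Evaluate inner: (- 13 7) = 6
Evaluate root: (* 14 6) = 84
Result: 84


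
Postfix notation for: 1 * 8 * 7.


Left to right (same or higher precedence on left)
Postfix: 1 8 * 7 *


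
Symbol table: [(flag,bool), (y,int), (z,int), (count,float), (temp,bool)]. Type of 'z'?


Lookup 'z' → type int


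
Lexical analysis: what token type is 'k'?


Pattern: letter/underscore followed by alphanumerics, not a keyword
Type: IDENTIFIER


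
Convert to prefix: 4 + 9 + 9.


left-to-right (same/higher precedence on left): tree is (+ (+ 4 9) 9)
Prefix: + + 4 9 9


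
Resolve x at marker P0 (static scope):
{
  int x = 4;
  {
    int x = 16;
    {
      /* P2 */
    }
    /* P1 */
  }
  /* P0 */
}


x declared in the same block as P0
x = 4


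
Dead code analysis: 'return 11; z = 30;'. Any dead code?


statement follows a return and is unreachable
Dead: 'z = 30'


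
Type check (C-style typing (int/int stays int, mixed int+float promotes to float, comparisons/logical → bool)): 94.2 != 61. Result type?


Operand types: float != int
Rule: comparison yields bool
Result type: bool


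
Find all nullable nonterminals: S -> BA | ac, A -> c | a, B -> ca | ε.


A nonterminal is nullable iff some alternative derives ε (directly, or every symbol in it is nullable)
Nullable: {B}


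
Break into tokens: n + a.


Scan left to right, longest-match per lexeme
Tokens: ID(n), OP(+), ID(a)


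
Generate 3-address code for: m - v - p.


Break into single-operator statements:
t1 = m - v
t2 = t1 - p


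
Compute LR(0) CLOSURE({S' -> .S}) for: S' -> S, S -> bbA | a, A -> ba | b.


Start: S' -> .S
For each item with dot before a nonterminal B, add B -> .γ for every B-production
Closure: [S' -> .S, S -> .bbA, S -> .a]


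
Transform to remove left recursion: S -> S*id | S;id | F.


Left-recursive alternatives: S*id, S;id; non-recursive: F
Introduce S': S -> FS', S' -> *idS' | ;idS' | ε


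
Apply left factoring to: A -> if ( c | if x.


Common prefix: 'if'
Factored: A -> if A', A' -> ( c | x


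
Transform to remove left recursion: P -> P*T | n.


Left-recursive alternatives: P*T; non-recursive: n
Introduce P': P -> nP', P' -> *TP' | ε


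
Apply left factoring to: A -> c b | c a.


Common prefix: 'c'
Factored: A -> c A', A' -> b | a


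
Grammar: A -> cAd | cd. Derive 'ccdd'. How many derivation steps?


Derivation: A => cAd => ccdd
Steps: 2


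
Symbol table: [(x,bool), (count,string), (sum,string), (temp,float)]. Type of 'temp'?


Lookup 'temp' → type float


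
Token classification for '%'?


Pattern: operator symbol
Type: OPERATOR


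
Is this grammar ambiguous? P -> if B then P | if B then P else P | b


dangling else: 'if B then if B then b else b' parses two ways
Ambiguous


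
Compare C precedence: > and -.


'-' is additive (level 9); '>' is relational (level 7)
Higher level binds tighter
'-' has higher precedence than '>'


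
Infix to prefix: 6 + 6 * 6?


'*' binds tighter: tree is (+ 6 (* 6 6))
Prefix: + 6 * 6 6


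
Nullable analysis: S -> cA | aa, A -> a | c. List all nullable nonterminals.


A nonterminal is nullable iff some alternative derives ε (directly, or every symbol in it is nullable)
Nullable: {}


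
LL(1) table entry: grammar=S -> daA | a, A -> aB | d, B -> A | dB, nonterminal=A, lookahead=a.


For [A, a]: 'a' ∈ FIRST(aB)
Entry: A -> aB


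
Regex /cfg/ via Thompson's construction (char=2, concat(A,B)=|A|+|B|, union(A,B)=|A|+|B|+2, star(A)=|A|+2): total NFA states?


Syntax tree has 3 char leaf(s), 0 union(s), 0 star(s)
chars contribute 3×2 = 6; each union adds +2; each star adds +2
Total: 6 + 0 + 0 = 6 states


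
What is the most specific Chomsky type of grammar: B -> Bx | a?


Left-linear: every RHS is a terminal or one nonterminal followed by a terminal
Classification: Type 3 (Regular)


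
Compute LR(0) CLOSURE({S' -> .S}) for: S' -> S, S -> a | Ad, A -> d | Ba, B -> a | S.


Start: S' -> .S
For each item with dot before a nonterminal B, add B -> .γ for every B-production
Closure: [S' -> .S, S -> .a, S -> .Ad, A -> .d, A -> .Ba, B -> .a, B -> .S]


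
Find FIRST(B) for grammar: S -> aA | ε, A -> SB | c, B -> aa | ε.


Per alternative of B: FIRST(aa) = {a}; FIRST(ε) = {ε}
FIRST(B) = {a, ε}


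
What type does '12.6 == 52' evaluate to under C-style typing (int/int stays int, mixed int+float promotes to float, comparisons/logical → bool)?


Operand types: float == int
Rule: comparison yields bool
Result type: bool


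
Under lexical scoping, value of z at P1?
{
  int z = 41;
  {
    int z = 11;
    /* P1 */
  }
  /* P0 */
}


z declared in the same block as P1
z = 11


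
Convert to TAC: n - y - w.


Break into single-operator statements:
t1 = n - y
t2 = t1 - w


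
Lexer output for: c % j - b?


Scan left to right, longest-match per lexeme
Tokens: ID(c), OP(%), ID(j), OP(-), ID(b)


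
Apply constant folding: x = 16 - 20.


16 - 20 = -4 at compile time
Optimized: x = -4


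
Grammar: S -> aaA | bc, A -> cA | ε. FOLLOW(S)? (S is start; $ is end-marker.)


$ ∈ FOLLOW(S). For each A -> αBβ: add FIRST(β)\{ε} to FOLLOW(B); if β nullable, add FOLLOW(A).
FOLLOW(S) = {$}


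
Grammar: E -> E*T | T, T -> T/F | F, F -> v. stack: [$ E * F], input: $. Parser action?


'F' (not preceded by T/) is the handle for T -> F
Action: reduce (T -> F)


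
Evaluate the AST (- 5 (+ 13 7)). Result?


Evaluate inner: (+ 13 7) = 20
Evaluate root: (- 5 20) = -15
Result: -15


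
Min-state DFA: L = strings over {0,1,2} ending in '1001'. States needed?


Track the longest suffix of input matching a prefix of '1001': 5 classes (prefixes of length 0..4)
Minimal DFA: 5 states
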